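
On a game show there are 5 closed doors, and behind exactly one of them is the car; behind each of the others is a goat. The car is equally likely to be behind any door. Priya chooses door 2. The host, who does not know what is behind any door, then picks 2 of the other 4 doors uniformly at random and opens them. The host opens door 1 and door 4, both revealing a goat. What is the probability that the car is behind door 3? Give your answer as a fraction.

Because the host chose which doors to open without knowing where the car is, the choice is independent of the prize location. Learning that none of the 2 opened doors holds the car simply rules out those 2 locations and leaves the remaining 3 doors still equally likely by symmetry.
So P(the car behind door 3) = 1/3.

1/3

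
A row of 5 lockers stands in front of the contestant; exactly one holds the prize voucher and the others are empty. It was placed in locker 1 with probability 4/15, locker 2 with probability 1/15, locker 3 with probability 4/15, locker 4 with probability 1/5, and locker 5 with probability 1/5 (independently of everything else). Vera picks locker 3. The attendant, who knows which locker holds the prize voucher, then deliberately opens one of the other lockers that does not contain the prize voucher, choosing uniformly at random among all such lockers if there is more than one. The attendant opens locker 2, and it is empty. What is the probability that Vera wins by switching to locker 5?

3/13

Condition on the true location of the prize voucher.
If it is in locker 1 (prior 4/15): the attendant has 3 equally likely choices, so probability 1/3; weight (4/15)·(1/3) = 4/45.
If it is in locker 2 (prior 1/15): the attendant opened locker 2, so this case is ruled out; weight (1/15)·0 = 0.
If it is in locker 3 (prior 4/15): the attendant has 4 equally likely choices, so probability 1/4; weight (4/15)·(1/4) = 1/15.
If it is in either of lockers 4 and 5 (prior 1/5 each): the attendant has 3 equally likely choices, so probability 1/3; weight (1/5)·(1/3) = 1/15 each.
The weights sum to 13/45.
So P(the prize voucher in locker 5 | the attendant opened locker 2) = (1/15) / (13/45) = 3/13.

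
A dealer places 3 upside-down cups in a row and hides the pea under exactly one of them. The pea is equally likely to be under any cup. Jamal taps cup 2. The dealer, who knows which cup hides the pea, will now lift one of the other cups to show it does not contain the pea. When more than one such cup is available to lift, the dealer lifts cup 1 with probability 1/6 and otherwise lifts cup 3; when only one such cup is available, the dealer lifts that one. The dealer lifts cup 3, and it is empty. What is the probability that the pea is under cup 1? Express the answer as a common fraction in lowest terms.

6/11

Apply Bayes' rule, conditioning on where the pea actually is.
If it is under cup 1 (prior 1/3): only cup 3 is available, probability 1; weight (1/3)·1 = 1/3.
If it is under cup 2 (prior 1/3): cup 1 is available but not opened, probability 5/6; weight (1/3)·(5/6) = 5/18.
If it is under cup 3 (prior 1/3): the dealer opened cup 3, so this case is ruled out; weight (1/3)·0 = 0.
The weights sum to 11/18.
So P(the pea under cup 1 | the dealer opened cup 3) = (1/3) / (11/18) = 6/11.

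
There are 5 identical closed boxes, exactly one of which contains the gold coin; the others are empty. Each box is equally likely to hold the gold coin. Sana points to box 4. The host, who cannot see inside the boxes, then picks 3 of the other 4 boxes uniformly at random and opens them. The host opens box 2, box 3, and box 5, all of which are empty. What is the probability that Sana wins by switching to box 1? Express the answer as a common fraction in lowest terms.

Because the host chose which boxes to open without knowing where the gold coin is, the choice is independent of the prize location. Learning that none of the 3 opened boxes holds the gold coin simply rules out those 3 locations and leaves the remaining 2 boxes still equally likely by symmetry.
So P(the gold coin in box 1) = 1/2.

1/2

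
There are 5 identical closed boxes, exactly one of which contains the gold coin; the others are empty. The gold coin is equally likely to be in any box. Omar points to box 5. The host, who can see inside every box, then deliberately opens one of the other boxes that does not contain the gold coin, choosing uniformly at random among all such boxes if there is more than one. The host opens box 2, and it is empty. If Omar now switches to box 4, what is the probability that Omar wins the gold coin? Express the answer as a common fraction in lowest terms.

Apply Bayes' rule, conditioning on where the gold coin actually is.
If it is in any of boxes 1, 3, and 4 (prior 1/5 each): the host has 3 equally likely choices, so probability 1/3; weight (1/5)·(1/3) = 1/15 each.
If it is in box 2 (prior 1/5): the host opened box 2, so this case is ruled out; weight (1/5)·0 = 0.
If it is in box 5 (prior 1/5): the host has 4 equally likely choices, so probability 1/4; weight (1/5)·(1/4) = 1/20.
The weights sum to 1/4.
So P(the gold coin in box 4 | the host opened box 2) = (1/15) / (1/4) = 4/15.

4/15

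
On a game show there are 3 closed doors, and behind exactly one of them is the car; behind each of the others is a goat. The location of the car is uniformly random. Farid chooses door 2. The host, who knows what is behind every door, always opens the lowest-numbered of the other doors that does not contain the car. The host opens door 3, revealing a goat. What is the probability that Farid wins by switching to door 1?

Consider each possible location of the car in turn.
If it is behind door 1 (prior 1/3): door 3 is the lowest-numbered option available, probability 1; weight (1/3)·1 = 1/3.
If it is behind door 2 (prior 1/3): the host would have opened door 1 instead, probability 0; weight (1/3)·0 = 0.
If it is behind door 3 (prior 1/3): the host opened door 3, so this case is ruled out; weight (1/3)·0 = 0.
The weights sum to 1/3.
So P(the car behind door 1 | the host opened door 3) = (1/3) / (1/3) = 1.

1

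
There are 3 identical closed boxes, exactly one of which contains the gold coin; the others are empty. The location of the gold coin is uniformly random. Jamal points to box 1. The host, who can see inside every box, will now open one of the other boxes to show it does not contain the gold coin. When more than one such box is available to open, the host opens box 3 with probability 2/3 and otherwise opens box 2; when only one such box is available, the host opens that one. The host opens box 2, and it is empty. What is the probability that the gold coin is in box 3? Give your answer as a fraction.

3/4

Apply Bayes' rule, conditioning on where the gold coin actually is.
If it is in box 1 (prior 1/3): box 3 is available but not opened, probability 1/3; weight (1/3)·(1/3) = 1/9.
If it is in box 2 (prior 1/3): the host opened box 2, so this case is ruled out; weight (1/3)·0 = 0.
If it is in box 3 (prior 1/3): only box 2 is available, probability 1; weight (1/3)·1 = 1/3.
The weights sum to 4/9.
So P(the gold coin in box 3 | the host opened box 2) = (1/3) / (4/9) = 3/4.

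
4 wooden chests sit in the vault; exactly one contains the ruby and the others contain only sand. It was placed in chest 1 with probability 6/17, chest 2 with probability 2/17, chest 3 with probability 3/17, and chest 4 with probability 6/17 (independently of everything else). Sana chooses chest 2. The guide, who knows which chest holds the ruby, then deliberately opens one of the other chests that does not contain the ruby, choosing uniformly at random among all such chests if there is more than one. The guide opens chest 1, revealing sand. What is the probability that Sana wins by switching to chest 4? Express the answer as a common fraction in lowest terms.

Apply Bayes' rule, conditioning on where the ruby actually is.
If it is in chest 1 (prior 6/17): the guide opened chest 1, so this case is ruled out; weight (6/17)·0 = 0.
If it is in chest 2 (prior 2/17): the guide has 3 equally likely choices, so probability 1/3; weight (2/17)·(1/3) = 2/51.
If it is in chest 3 (prior 3/17): the guide has 2 equally likely choices, so probability 1/2; weight (3/17)·(1/2) = 3/34.
If it is in chest 4 (prior 6/17): the guide has 2 equally likely choices, so probability 1/2; weight (6/17)·(1/2) = 3/17.
The weights sum to 31/102.
So P(the ruby in chest 4 | the guide opened chest 1) = (3/17) / (31/102) = 18/31.

18/31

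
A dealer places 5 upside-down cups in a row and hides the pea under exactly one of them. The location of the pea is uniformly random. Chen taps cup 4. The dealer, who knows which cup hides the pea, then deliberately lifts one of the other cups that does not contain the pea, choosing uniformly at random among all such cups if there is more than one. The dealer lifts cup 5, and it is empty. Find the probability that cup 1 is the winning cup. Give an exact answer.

4/15

Consider each possible location of the pea in turn.
If it is under any of cups 1, 2, and 3 (prior 1/5 each): the dealer has 3 equally likely choices, so probability 1/3; weight (1/5)·(1/3) = 1/15 each.
If it is under cup 4 (prior 1/5): the dealer has 4 equally likely choices, so probability 1/4; weight (1/5)·(1/4) = 1/20.
If it is under cup 5 (prior 1/5): the dealer opened cup 5, so this case is ruled out; weight (1/5)·0 = 0.
The weights sum to 1/4.
So P(the pea under cup 1 | the dealer opened cup 5) = (1/15) / (1/4) = 4/15.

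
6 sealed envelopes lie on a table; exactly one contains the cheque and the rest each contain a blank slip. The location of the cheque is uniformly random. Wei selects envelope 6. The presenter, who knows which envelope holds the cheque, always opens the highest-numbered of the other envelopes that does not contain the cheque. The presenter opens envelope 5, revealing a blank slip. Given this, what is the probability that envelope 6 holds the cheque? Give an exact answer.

1/5

Apply Bayes' rule, conditioning on where the cheque actually is.
If it is in any of envelopes 1, 2, 3, 4, and 6 (prior 1/6 each): envelope 5 is the highest-numbered option available, probability 1; weight (1/6)·1 = 1/6 each.
If it is in envelope 5 (prior 1/6): the presenter opened envelope 5, so this case is ruled out; weight (1/6)·0 = 0.
The weights sum to 5/6.
So P(the cheque in envelope 6 | the presenter opened envelope 5) = (1/6) / (5/6) = 1/5.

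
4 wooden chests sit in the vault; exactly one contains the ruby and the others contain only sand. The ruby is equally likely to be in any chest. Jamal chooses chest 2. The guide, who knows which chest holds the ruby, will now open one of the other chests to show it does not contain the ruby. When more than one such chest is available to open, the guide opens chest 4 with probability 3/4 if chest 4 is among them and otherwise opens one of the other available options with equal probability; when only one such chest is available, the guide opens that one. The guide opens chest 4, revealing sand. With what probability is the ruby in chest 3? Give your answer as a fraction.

1/3

Condition on the true location of the ruby.
If it is in any of chests 1, 2, and 3 (prior 1/4 each): chest 4 is available, opened with probability 3/4; weight (1/4)·(3/4) = 3/16 each.
If it is in chest 4 (prior 1/4): the guide opened chest 4, so this case is ruled out; weight (1/4)·0 = 0.
The weights sum to 9/16.
So P(the ruby in chest 3 | the guide opened chest 4) = (3/16) / (9/16) = 1/3.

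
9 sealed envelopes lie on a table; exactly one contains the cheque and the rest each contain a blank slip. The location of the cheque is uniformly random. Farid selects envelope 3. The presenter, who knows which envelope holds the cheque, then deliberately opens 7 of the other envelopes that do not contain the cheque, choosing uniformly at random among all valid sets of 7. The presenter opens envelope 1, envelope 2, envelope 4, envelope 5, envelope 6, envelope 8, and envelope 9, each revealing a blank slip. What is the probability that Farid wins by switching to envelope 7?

Condition on the true location of the cheque.
If it is in any of envelopes 1, 2, 4, 5, 6, 8, and 9 (prior 1/9 each): that envelope was opened and seen not to hold the prize — ruled out; weight (1/9)·0 = 0 each.
If it is in envelope 3 (prior 1/9): the presenter has 8 equally likely choices, so probability 1/8; weight (1/9)·(1/8) = 1/72.
If it is in envelope 7 (prior 1/9): the presenter has no choice, probability 1; weight (1/9)·1 = 1/9.
The weights sum to 1/8.
So P(the cheque in envelope 7 | the presenter opened envelope 1, envelope 2, envelope 4, envelope 5, envelope 6, envelope 8, and envelope 9) = (1/9) / (1/8) = 8/9.

8/9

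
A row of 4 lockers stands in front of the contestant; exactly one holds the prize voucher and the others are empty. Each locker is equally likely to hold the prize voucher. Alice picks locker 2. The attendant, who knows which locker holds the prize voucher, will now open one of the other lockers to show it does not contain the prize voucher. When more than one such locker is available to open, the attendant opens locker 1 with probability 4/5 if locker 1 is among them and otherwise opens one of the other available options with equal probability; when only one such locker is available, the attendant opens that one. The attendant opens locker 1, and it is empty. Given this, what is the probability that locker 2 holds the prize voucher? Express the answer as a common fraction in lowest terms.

Apply Bayes' rule, conditioning on where the prize voucher actually is.
If it is in locker 1 (prior 1/4): the attendant opened locker 1, so this case is ruled out; weight (1/4)·0 = 0.
If it is in any of lockers 2, 3, and 4 (prior 1/4 each): locker 1 is available, opened with probability 4/5; weight (1/4)·(4/5) = 1/5 each.
The weights sum to 3/5.
So P(the prize voucher in locker 2 | the attendant opened locker 1) = (1/5) / (3/5) = 1/3.

1/3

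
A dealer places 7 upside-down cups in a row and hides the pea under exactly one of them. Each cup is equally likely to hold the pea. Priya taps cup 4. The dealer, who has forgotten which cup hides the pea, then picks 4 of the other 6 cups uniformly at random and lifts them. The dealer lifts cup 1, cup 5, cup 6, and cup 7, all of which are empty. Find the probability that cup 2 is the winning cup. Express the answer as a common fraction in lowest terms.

1/3

Consider each possible location of the pea in turn.
If it is under any of cups 1, 5, 6, and 7 (prior 1/7 each): that cup was opened and seen not to hold the prize — ruled out; weight (1/7)·0 = 0 each.
If it is under any of cups 2, 3, and 4 (prior 1/7 each): the dealer picks exactly this set with probability 1/15 regardless, and none is the prize; weight (1/7)·(1/15) = 1/105 each.
The weights sum to 1/35.
So P(the pea under cup 2 | the dealer opened cup 1, cup 5, cup 6, and cup 7) = (1/105) / (1/35) = 1/3.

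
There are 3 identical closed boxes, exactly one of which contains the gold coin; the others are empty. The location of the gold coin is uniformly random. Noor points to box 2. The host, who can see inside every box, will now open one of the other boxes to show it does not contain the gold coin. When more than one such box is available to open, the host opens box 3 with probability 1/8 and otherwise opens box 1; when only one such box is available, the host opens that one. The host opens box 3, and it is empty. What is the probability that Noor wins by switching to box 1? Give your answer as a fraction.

Apply Bayes' rule, conditioning on where the gold coin actually is.
If it is in box 1 (prior 1/3): only box 3 is available, probability 1; weight (1/3)·1 = 1/3.
If it is in box 2 (prior 1/3): box 3 is available, opened with probability 1/8; weight (1/3)·(1/8) = 1/24.
If it is in box 3 (prior 1/3): the host opened box 3, so this case is ruled out; weight (1/3)·0 = 0.
The weights sum to 3/8.
So P(the gold coin in box 1 | the host opened box 3) = (1/3) / (3/8) = 8/9.

8/9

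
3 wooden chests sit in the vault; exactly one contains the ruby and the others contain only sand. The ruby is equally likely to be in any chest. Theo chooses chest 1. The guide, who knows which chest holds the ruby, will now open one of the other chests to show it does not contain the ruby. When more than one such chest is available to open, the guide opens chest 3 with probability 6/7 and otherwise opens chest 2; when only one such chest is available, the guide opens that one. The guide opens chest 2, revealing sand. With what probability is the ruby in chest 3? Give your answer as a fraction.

7/8

Consider each possible location of the ruby in turn.
If it is in chest 1 (prior 1/3): chest 3 is available but not opened, probability 1/7; weight (1/3)·(1/7) = 1/21.
If it is in chest 2 (prior 1/3): the guide opened chest 2, so this case is ruled out; weight (1/3)·0 = 0.
If it is in chest 3 (prior 1/3): only chest 2 is available, probability 1; weight (1/3)·1 = 1/3.
The weights sum to 8/21.
So P(the ruby in chest 3 | the guide opened chest 2) = (1/3) / (8/21) = 7/8.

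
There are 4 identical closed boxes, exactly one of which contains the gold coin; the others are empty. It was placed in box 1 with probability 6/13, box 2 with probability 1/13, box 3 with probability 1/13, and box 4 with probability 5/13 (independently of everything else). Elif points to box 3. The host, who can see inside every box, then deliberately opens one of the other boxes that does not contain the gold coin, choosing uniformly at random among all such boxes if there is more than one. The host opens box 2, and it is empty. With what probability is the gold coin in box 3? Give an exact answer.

Consider each possible location of the gold coin in turn.
If it is in box 1 (prior 6/13): the host has 2 equally likely choices, so probability 1/2; weight (6/13)·(1/2) = 3/13.
If it is in box 2 (prior 1/13): the host opened box 2, so this case is ruled out; weight (1/13)·0 = 0.
If it is in box 3 (prior 1/13): the host has 3 equally likely choices, so probability 1/3; weight (1/13)·(1/3) = 1/39.
If it is in box 4 (prior 5/13): the host has 2 equally likely choices, so probability 1/2; weight (5/13)·(1/2) = 5/26.
The weights sum to 35/78.
So P(the gold coin in box 3 | the host opened box 2) = (1/39) / (35/78) = 2/35.

2/35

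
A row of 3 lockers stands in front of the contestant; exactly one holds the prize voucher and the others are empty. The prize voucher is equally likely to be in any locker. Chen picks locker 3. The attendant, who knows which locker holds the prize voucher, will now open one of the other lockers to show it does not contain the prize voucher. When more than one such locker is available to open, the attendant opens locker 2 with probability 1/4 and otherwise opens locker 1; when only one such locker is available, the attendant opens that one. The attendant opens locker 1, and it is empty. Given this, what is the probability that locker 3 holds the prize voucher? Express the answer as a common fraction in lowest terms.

3/7

Apply Bayes' rule, conditioning on where the prize voucher actually is.
If it is in locker 1 (prior 1/3): the attendant opened locker 1, so this case is ruled out; weight (1/3)·0 = 0.
If it is in locker 2 (prior 1/3): only locker 1 is available, probability 1; weight (1/3)·1 = 1/3.
If it is in locker 3 (prior 1/3): locker 2 is available but not opened, probability 3/4; weight (1/3)·(3/4) = 1/4.
The weights sum to 7/12.
So P(the prize voucher in locker 3 | the attendant opened locker 1) = (1/4) / (7/12) = 3/7.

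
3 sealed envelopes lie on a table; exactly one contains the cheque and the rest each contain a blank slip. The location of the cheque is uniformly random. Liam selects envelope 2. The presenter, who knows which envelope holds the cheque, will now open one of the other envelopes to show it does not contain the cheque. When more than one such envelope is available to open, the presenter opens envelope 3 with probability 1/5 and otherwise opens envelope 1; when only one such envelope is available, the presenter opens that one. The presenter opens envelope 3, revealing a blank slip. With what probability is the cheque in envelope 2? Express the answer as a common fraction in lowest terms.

Condition on the true location of the cheque.
If it is in envelope 1 (prior 1/3): only envelope 3 is available, probability 1; weight (1/3)·1 = 1/3.
If it is in envelope 2 (prior 1/3): envelope 3 is available, opened with probability 1/5; weight (1/3)·(1/5) = 1/15.
If it is in envelope 3 (prior 1/3): the presenter opened envelope 3, so this case is ruled out; weight (1/3)·0 = 0.
The weights sum to 2/5.
So P(the cheque in envelope 2 | the presenter opened envelope 3) = (1/15) / (2/5) = 1/6.

1/6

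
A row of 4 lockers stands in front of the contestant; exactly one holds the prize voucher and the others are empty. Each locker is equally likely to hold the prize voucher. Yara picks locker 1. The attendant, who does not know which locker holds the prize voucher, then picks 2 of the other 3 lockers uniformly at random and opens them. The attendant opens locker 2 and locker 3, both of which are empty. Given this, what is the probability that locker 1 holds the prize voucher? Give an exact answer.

Condition on the true location of the prize voucher.
If it is in either of lockers 1 and 4 (prior 1/4 each): the attendant picks exactly this set with probability 1/3 regardless, and none is the prize; weight (1/4)·(1/3) = 1/12 each.
If it is in either of lockers 2 and 3 (prior 1/4 each): that locker was opened and seen not to hold the prize — ruled out; weight (1/4)·0 = 0 each.
The weights sum to 1/6.
So P(the prize voucher in locker 1 | the attendant opened locker 2 and locker 3) = (1/12) / (1/6) = 1/2.

1/2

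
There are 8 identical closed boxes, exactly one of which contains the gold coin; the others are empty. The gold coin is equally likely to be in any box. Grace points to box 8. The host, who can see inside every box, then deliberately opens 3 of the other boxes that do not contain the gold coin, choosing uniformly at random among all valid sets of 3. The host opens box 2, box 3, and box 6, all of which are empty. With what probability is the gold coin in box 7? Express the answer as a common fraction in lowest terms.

7/32

Consider each possible location of the gold coin in turn.
If it is in any of boxes 1, 4, 5, and 7 (prior 1/8 each): the host has 20 equally likely choices, so probability 1/20; weight (1/8)·(1/20) = 1/160 each.
If it is in any of boxes 2, 3, and 6 (prior 1/8 each): that box was opened and seen not to hold the prize — ruled out; weight (1/8)·0 = 0 each.
If it is in box 8 (prior 1/8): the host has 35 equally likely choices, so probability 1/35; weight (1/8)·(1/35) = 1/280.
The weights sum to 1/35.
So P(the gold coin in box 7 | the host opened box 2, box 3, and box 6) = (1/160) / (1/35) = 7/32.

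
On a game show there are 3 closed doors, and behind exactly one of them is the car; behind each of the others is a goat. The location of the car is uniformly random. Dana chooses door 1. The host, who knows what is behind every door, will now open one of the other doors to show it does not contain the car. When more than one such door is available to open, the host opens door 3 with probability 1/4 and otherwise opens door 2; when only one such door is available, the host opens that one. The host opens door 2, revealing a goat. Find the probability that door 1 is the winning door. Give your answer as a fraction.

Consider each possible location of the car in turn.
If it is behind door 1 (prior 1/3): door 3 is available but not opened, probability 3/4; weight (1/3)·(3/4) = 1/4.
If it is behind door 2 (prior 1/3): the host opened door 2, so this case is ruled out; weight (1/3)·0 = 0.
If it is behind door 3 (prior 1/3): only door 2 is available, probability 1; weight (1/3)·1 = 1/3.
The weights sum to 7/12.
So P(the car behind door 1 | the host opened door 2) = (1/4) / (7/12) = 3/7.

3/7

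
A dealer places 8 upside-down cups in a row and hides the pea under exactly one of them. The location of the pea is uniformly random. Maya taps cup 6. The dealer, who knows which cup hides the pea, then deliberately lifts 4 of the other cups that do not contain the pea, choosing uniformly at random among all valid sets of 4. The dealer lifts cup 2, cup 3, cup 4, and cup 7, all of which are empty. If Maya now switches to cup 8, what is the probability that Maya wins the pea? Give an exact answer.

Apply Bayes' rule, conditioning on where the pea actually is.
If it is under any of cups 1, 5, and 8 (prior 1/8 each): the dealer has 15 equally likely choices, so probability 1/15; weight (1/8)·(1/15) = 1/120 each.
If it is under any of cups 2, 3, 4, and 7 (prior 1/8 each): that cup was opened and seen not to hold the prize — ruled out; weight (1/8)·0 = 0 each.
If it is under cup 6 (prior 1/8): the dealer has 35 equally likely choices, so probability 1/35; weight (1/8)·(1/35) = 1/280.
The weights sum to 1/35.
So P(the pea under cup 8 | the dealer opened cup 2, cup 3, cup 4, and cup 7) = (1/120) / (1/35) = 7/24.

7/24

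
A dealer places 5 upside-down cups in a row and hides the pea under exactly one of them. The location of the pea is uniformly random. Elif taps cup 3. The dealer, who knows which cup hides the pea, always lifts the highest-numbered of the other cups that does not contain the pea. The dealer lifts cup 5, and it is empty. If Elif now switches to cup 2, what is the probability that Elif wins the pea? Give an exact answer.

1/4

Condition on the true location of the pea.
If it is under any of cups 1, 2, 3, and 4 (prior 1/5 each): cup 5 is the highest-numbered option available, probability 1; weight (1/5)·1 = 1/5 each.
If it is under cup 5 (prior 1/5): the dealer opened cup 5, so this case is ruled out; weight (1/5)·0 = 0.
The weights sum to 4/5.
So P(the pea under cup 2 | the dealer opened cup 5) = (1/5) / (4/5) = 1/4.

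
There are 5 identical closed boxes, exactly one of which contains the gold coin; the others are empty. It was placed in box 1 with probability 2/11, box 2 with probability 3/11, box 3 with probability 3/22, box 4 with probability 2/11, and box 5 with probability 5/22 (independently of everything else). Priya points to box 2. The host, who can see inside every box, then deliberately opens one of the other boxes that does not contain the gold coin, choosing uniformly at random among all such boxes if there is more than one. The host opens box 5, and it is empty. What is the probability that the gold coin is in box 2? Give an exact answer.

Condition on the true location of the gold coin.
If it is in either of boxes 1 and 4 (prior 2/11 each): the host has 3 equally likely choices, so probability 1/3; weight (2/11)·(1/3) = 2/33 each.
If it is in box 2 (prior 3/11): the host has 4 equally likely choices, so probability 1/4; weight (3/11)·(1/4) = 3/44.
If it is in box 3 (prior 3/22): the host has 3 equally likely choices, so probability 1/3; weight (3/22)·(1/3) = 1/22.
If it is in box 5 (prior 5/22): the host opened box 5, so this case is ruled out; weight (5/22)·0 = 0.
The weights sum to 31/132.
So P(the gold coin in box 2 | the host opened box 5) = (3/44) / (31/132) = 9/31.

9/31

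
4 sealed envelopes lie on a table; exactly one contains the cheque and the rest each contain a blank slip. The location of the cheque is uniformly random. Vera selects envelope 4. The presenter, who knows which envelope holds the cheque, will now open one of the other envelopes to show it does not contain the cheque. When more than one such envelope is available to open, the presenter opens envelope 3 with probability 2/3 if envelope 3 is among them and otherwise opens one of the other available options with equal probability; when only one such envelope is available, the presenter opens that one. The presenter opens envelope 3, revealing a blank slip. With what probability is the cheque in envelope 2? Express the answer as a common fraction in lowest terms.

1/3

Apply Bayes' rule, conditioning on where the cheque actually is.
If it is in any of envelopes 1, 2, and 4 (prior 1/4 each): envelope 3 is available, opened with probability 2/3; weight (1/4)·(2/3) = 1/6 each.
If it is in envelope 3 (prior 1/4): the presenter opened envelope 3, so this case is ruled out; weight (1/4)·0 = 0.
The weights sum to 1/2.
So P(the cheque in envelope 2 | the presenter opened envelope 3) = (1/6) / (1/2) = 1/3.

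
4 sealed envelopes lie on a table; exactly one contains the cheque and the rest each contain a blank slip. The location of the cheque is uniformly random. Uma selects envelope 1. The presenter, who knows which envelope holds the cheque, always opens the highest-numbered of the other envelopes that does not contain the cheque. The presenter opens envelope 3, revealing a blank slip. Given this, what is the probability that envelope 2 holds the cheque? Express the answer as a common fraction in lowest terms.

0

Apply Bayes' rule, conditioning on where the cheque actually is.
If it is in either of envelopes 1 and 2 (prior 1/4 each): the presenter would have opened envelope 4 instead, probability 0; weight (1/4)·0 = 0 each.
If it is in envelope 3 (prior 1/4): the presenter opened envelope 3, so this case is ruled out; weight (1/4)·0 = 0.
If it is in envelope 4 (prior 1/4): envelope 3 is the highest-numbered option available, probability 1; weight (1/4)·1 = 1/4.
The weights sum to 1/4.
So P(the cheque in envelope 2 | the presenter opened envelope 3) = 0 / (1/4) = 0.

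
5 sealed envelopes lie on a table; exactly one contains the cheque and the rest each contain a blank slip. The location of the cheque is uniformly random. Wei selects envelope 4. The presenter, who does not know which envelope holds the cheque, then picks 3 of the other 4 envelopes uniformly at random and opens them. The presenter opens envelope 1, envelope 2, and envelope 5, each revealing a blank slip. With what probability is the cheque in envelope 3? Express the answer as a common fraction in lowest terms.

1/2

Because the presenter chose which envelopes to open without knowing where the cheque is, the choice is independent of the prize location. Learning that none of the 3 opened envelopes holds the cheque simply rules out those 3 locations and leaves the remaining 2 envelopes still equally likely by symmetry.
So P(the cheque in envelope 3) = 1/2.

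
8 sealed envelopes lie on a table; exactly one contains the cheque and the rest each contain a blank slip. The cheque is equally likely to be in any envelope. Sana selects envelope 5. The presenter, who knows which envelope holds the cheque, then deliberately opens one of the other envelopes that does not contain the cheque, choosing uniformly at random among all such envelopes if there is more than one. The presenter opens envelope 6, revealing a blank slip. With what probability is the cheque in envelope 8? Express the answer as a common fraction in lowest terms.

7/48

Condition on the true location of the cheque.
If it is in any of envelopes 1, 2, 3, 4, 7, and 8 (prior 1/8 each): the presenter has 6 equally likely choices, so probability 1/6; weight (1/8)·(1/6) = 1/48 each.
If it is in envelope 5 (prior 1/8): the presenter has 7 equally likely choices, so probability 1/7; weight (1/8)·(1/7) = 1/56.
If it is in envelope 6 (prior 1/8): the presenter opened envelope 6, so this case is ruled out; weight (1/8)·0 = 0.
The weights sum to 1/7.
So P(the cheque in envelope 8 | the presenter opened envelope 6) = (1/48) / (1/7) = 7/48.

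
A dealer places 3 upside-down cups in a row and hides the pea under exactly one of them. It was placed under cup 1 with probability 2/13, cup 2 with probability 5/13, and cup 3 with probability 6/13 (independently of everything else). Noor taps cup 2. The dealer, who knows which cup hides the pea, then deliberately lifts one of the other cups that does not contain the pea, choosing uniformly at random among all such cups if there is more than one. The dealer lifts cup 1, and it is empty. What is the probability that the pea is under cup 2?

Condition on the true location of the pea.
If it is under cup 1 (prior 2/13): the dealer opened cup 1, so this case is ruled out; weight (2/13)·0 = 0.
If it is under cup 2 (prior 5/13): the dealer has 2 equally likely choices, so probability 1/2; weight (5/13)·(1/2) = 5/26.
If it is under cup 3 (prior 6/13): the dealer has no choice, probability 1; weight (6/13)·1 = 6/13.
The weights sum to 17/26.
So P(the pea under cup 2 | the dealer opened cup 1) = (5/26) / (17/26) = 5/17.

5/17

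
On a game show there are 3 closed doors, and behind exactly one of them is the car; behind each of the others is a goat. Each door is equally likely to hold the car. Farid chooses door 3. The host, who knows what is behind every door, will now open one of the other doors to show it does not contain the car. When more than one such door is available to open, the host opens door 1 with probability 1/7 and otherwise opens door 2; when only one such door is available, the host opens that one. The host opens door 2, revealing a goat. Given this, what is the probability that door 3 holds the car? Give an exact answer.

Apply Bayes' rule, conditioning on where the car actually is.
If it is behind door 1 (prior 1/3): only door 2 is available, probability 1; weight (1/3)·1 = 1/3.
If it is behind door 2 (prior 1/3): the host opened door 2, so this case is ruled out; weight (1/3)·0 = 0.
If it is behind door 3 (prior 1/3): door 1 is available but not opened, probability 6/7; weight (1/3)·(6/7) = 2/7.
The weights sum to 13/21.
So P(the car behind door 3 | the host opened door 2) = (2/7) / (13/21) = 6/13.

6/13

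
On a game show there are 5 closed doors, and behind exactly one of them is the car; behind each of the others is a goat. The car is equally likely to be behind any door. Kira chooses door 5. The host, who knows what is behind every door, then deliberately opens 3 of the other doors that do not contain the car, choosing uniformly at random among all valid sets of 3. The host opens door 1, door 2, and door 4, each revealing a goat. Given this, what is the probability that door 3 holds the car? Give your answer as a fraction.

Condition on the true location of the car.
If it is behind any of doors 1, 2, and 4 (prior 1/5 each): that door was opened and seen not to hold the prize — ruled out; weight (1/5)·0 = 0 each.
If it is behind door 3 (prior 1/5): the host has no choice, probability 1; weight (1/5)·1 = 1/5.
If it is behind door 5 (prior 1/5): the host has 4 equally likely choices, so probability 1/4; weight (1/5)·(1/4) = 1/20.
The weights sum to 1/4.
So P(the car behind door 3 | the host opened door 1, door 2, and door 4) = (1/5) / (1/4) = 4/5.

4/5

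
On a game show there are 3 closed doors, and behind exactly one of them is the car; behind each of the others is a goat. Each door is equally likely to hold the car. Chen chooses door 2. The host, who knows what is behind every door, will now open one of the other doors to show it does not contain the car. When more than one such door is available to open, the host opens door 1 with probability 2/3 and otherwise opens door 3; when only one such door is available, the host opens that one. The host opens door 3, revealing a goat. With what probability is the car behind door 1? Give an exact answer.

Condition on the true location of the car.
If it is behind door 1 (prior 1/3): only door 3 is available, probability 1; weight (1/3)·1 = 1/3.
If it is behind door 2 (prior 1/3): door 1 is available but not opened, probability 1/3; weight (1/3)·(1/3) = 1/9.
If it is behind door 3 (prior 1/3): the host opened door 3, so this case is ruled out; weight (1/3)·0 = 0.
The weights sum to 4/9.
So P(the car behind door 1 | the host opened door 3) = (1/3) / (4/9) = 3/4.

3/4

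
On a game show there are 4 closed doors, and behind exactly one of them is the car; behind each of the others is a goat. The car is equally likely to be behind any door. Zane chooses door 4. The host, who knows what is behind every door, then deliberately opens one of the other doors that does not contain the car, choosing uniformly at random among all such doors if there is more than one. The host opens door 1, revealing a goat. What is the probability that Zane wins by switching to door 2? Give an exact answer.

Condition on the true location of the car.
If it is behind door 1 (prior 1/4): the host opened door 1, so this case is ruled out; weight (1/4)·0 = 0.
If it is behind either of doors 2 and 3 (prior 1/4 each): the host has 2 equally likely choices, so probability 1/2; weight (1/4)·(1/2) = 1/8 each.
If it is behind door 4 (prior 1/4): the host has 3 equally likely choices, so probability 1/3; weight (1/4)·(1/3) = 1/12.
The weights sum to 1/3.
So P(the car behind door 2 | the host opened door 1) = (1/8) / (1/3) = 3/8.

3/8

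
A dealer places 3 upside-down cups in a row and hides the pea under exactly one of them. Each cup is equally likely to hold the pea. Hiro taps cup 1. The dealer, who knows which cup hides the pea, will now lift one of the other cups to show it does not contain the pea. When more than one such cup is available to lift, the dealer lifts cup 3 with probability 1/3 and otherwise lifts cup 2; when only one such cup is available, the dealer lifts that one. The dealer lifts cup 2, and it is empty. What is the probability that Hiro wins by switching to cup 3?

Condition on the true location of the pea.
If it is under cup 1 (prior 1/3): cup 3 is available but not opened, probability 2/3; weight (1/3)·(2/3) = 2/9.
If it is under cup 2 (prior 1/3): the dealer opened cup 2, so this case is ruled out; weight (1/3)·0 = 0.
If it is under cup 3 (prior 1/3): only cup 2 is available, probability 1; weight (1/3)·1 = 1/3.
The weights sum to 5/9.
So P(the pea under cup 3 | the dealer opened cup 2) = (1/3) / (5/9) = 3/5.

3/5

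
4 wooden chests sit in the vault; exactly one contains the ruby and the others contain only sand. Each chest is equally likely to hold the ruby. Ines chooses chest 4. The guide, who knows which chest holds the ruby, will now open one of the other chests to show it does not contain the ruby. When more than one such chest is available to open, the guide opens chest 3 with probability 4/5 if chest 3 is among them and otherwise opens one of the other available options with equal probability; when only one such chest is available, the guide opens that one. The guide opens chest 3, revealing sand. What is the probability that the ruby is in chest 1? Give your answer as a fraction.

Apply Bayes' rule, conditioning on where the ruby actually is.
If it is in any of chests 1, 2, and 4 (prior 1/4 each): chest 3 is available, opened with probability 4/5; weight (1/4)·(4/5) = 1/5 each.
If it is in chest 3 (prior 1/4): the guide opened chest 3, so this case is ruled out; weight (1/4)·0 = 0.
The weights sum to 3/5.
So P(the ruby in chest 1 | the guide opened chest 3) = (1/5) / (3/5) = 1/3.

1/3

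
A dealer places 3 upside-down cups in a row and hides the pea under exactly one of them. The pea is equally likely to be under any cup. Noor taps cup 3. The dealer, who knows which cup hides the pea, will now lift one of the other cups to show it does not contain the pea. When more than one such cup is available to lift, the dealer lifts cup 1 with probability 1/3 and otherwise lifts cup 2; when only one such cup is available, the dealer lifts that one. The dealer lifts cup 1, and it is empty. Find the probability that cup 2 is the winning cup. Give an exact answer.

Apply Bayes' rule, conditioning on where the pea actually is.
If it is under cup 1 (prior 1/3): the dealer opened cup 1, so this case is ruled out; weight (1/3)·0 = 0.
If it is under cup 2 (prior 1/3): only cup 1 is available, probability 1; weight (1/3)·1 = 1/3.
If it is under cup 3 (prior 1/3): cup 1 is available, opened with probability 1/3; weight (1/3)·(1/3) = 1/9.
The weights sum to 4/9.
So P(the pea under cup 2 | the dealer opened cup 1) = (1/3) / (4/9) = 3/4.

3/4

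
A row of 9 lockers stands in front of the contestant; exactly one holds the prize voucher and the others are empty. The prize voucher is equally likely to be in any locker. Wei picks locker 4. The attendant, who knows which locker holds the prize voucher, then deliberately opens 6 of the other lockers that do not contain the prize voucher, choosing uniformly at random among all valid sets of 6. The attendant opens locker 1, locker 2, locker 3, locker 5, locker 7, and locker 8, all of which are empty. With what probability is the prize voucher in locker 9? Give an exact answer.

4/9

Apply Bayes' rule, conditioning on where the prize voucher actually is.
If it is in any of lockers 1, 2, 3, 5, 7, and 8 (prior 1/9 each): that locker was opened and seen not to hold the prize — ruled out; weight (1/9)·0 = 0 each.
If it is in locker 4 (prior 1/9): the attendant has 28 equally likely choices, so probability 1/28; weight (1/9)·(1/28) = 1/252.
If it is in either of lockers 6 and 9 (prior 1/9 each): the attendant has 7 equally likely choices, so probability 1/7; weight (1/9)·(1/7) = 1/63 each.
The weights sum to 1/28.
So P(the prize voucher in locker 9 | the attendant opened locker 1, locker 2, locker 3, locker 5, locker 7, and locker 8) = (1/63) / (1/28) = 4/9.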